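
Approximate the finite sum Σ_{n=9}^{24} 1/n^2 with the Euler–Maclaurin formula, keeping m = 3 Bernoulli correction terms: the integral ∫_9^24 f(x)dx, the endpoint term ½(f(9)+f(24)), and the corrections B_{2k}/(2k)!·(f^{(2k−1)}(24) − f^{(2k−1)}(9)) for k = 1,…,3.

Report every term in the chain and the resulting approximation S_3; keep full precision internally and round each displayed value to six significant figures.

∫_9^24 1/x^2 dx evaluates to 0.0694444.
½[f(9) + f(24)] = ½[0.0123457 + 0.00173611] = 0.00704090.
Running total after boundary: 0.0764853.
Correction k=1: B_{2}/2! · (f^{(1)}(24) − f^{(1)}(9)) = 1/12 · (-0.000144676 − (-0.00274348)) = 0.000216567.
Running total after k=1: 0.0767019.
Correction k=2: B_{4}/4! · (f^{(3)}(24) − f^{(3)}(9)) = −1/720 · (-3.01408e-06 − (-0.000406442)) = -5.60317e-07.
Running total after k=2: 0.0767013.
Correction k=3: B_{6}/6! · (f^{(5)}(24) − f^{(5)}(9)) = 1/30240 · (-1.56983e-07 − (-0.000150534)) = 4.97279e-09.

S_3 ≈ 0.0767014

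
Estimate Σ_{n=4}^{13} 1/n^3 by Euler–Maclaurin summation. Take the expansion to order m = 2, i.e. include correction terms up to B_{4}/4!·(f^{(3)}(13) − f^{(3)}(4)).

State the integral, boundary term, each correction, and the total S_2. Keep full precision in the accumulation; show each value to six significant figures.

S_2 ≈ 0.0372790

∫_4^13 1/x^3 dx evaluates to 0.0282914.
½[f(4) + f(13)] = ½[0.0156250 + 0.000455166] = 0.00804008.
Integral + boundary = 0.0363315.
k=1: B_{2}/(2)! × [f^{(1)}(13) − f^{(1)}(4)] = 1/12 × (-0.000105038 − (-0.0117188)) = 0.000967809.
After k=1: 0.0372993.
k=2: B_{4}/(4)! × [f^{(3)}(13) − f^{(3)}(4)] = −1/720 × (-1.24306e-05 − (-0.0146484)) = -2.03278e-05.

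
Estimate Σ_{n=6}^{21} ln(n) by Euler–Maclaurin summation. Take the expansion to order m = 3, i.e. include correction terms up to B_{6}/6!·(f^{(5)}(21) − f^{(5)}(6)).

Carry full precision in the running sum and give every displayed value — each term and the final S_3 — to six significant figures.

S_3 ≈ 40.5926

The integral term ∫_6^21 ln(x) dx = 38.1844.
Boundary: ½(f(6) + f(21)) = ½(1.79176 + 3.04452) = 2.41814.
So far: 40.6026.
Order-1 term: 1/12 · (0.0476190 − 0.166667) = -0.00992063.
Running total after k=1: 40.5926.
Order-2 term: −1/720 · (0.000215959 − 0.00925926) = 1.25601e-05.
Running total after k=2: 40.5926.
Order-3 term: 1/30240 · (5.87645e-06 − 0.00308642) = -1.01870e-07.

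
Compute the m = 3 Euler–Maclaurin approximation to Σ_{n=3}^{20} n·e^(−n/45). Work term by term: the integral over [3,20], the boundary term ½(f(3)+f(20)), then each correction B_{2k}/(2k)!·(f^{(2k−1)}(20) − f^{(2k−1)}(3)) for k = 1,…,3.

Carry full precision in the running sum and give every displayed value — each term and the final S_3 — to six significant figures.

Integral: ∫_3^20 x·e^(−x/45) dx = 145.242.
Boundary: ½(f(3) + f(20)) = ½(2.80652 + 12.8236) = 7.81506.
So far: 153.058.
Order-1 term: 1/12 · (0.356211 − 0.873140) = -0.0430774.
After k=1: 153.014.
Order-2 term: −1/720 · (0.000809171 − 0.00135514) = 7.58287e-07.
After k=2: 153.014.
Order-3 term: 1/30240 · (7.12314e-07 − 1.12548e-06) = -1.36629e-11.

S_3 ≈ 153.014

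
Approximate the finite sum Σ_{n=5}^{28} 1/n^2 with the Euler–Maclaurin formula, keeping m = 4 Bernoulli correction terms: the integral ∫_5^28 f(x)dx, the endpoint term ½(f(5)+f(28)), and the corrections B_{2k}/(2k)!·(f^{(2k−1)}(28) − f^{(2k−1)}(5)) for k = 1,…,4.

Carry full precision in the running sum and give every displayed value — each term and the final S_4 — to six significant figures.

Integral: ∫_5^28 1/x^2 dx = 0.164286.
Boundary: ½(f(5) + f(28)) = ½(0.0400000 + 0.00127551) = 0.0206378.
So far: 0.184923.
Correction k=1: B_{2}/2! · (f^{(1)}(28) − f^{(1)}(5)) = 1/12 · (-9.11079e-05 − (-0.0160000)) = 0.00132574.
After k=1: 0.186249.
Correction k=2: B_{4}/4! · (f^{(3)}(28) − f^{(3)}(5)) = −1/720 · (-1.39451e-06 − (-0.00768000)) = -1.06647e-05.
After k=2: 0.186239.
Correction k=3: B_{6}/6! · (f^{(5)}(28) − f^{(5)}(5)) = 1/30240 · (-5.33613e-08 − (-0.00921600)) = 3.04760e-07.
After k=3: 0.186239.
Correction k=4: B_{8}/8! · (f^{(7)}(28) − f^{(7)}(5)) = −1/1209600 · (-3.81152e-09 − (-0.0206438)) = -1.70667e-08.

S_4 ≈ 0.186239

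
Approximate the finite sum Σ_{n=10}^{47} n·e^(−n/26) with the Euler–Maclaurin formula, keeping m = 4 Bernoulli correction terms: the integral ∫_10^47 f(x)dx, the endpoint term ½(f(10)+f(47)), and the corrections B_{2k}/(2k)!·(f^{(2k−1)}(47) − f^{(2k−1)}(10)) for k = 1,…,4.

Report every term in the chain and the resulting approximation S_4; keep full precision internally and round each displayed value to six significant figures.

S_4 ≈ 333.026

∫_10^47 x·e^(−x/26) dx evaluates to 325.814.
Boundary: ½(f(10) + f(47)) = ½(6.80712 + 7.70952) = 7.25832.
So far: 333.072.
Order-1 term: 1/12 · (-0.132488 − 0.418900) = -0.0459490.
Running total after k=1: 333.026.
Order-2 term: −1/720 · (0.000289315 − 0.00263362) = 3.25597e-06.
Running total after k=2: 333.026.
Order-3 term: 1/30240 · (1.14588e-06 − 6.87509e-06) = -1.89458e-10.
Running total after k=3: 333.026.
Order-4 term: −1/1209600 · (2.75708e-09 − 1.45774e-08) = 9.77205e-15.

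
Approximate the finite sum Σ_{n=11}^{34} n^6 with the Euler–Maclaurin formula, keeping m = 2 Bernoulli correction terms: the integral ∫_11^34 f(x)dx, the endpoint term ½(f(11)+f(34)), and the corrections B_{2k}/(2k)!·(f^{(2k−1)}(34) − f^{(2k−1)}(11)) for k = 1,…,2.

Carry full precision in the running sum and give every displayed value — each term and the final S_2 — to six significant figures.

S_2 ≈ 8.29647e+09

The integral term ∫_11^34 x^6 dx = 7.50055e+09.
Endpoint term: (f(11) + f(34))/2 = (1.77156e+06 + 1.54480e+09)/2 = 7.73288e+08.
Running total after boundary: 8.27384e+09.
k=1: B_{2}/(2)! × [f^{(1)}(34) − f^{(1)}(11)] = 1/12 × (2.72613e+08 − 966306) = 2.26372e+07.
After k=1: 8.29648e+09.
k=2: B_{4}/(4)! × [f^{(3)}(34) − f^{(3)}(11)] = −1/720 × (4.71648e+06 − 159720) = -6328.83.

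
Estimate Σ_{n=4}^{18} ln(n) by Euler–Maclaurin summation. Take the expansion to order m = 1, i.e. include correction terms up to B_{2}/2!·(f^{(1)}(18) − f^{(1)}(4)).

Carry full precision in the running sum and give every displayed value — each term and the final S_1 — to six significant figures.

∫_4^18 ln(x) dx evaluates to 32.4815.
Boundary: ½(f(4) + f(18)) = ½(1.38629 + 2.89037) = 2.13833.
Running total after boundary: 34.6198.
k=1: B_{2}/(2)! × [f^{(1)}(18) − f^{(1)}(4)] = 1/12 × (0.0555556 − 0.250000) = -0.0162037.

S_1 ≈ 34.6036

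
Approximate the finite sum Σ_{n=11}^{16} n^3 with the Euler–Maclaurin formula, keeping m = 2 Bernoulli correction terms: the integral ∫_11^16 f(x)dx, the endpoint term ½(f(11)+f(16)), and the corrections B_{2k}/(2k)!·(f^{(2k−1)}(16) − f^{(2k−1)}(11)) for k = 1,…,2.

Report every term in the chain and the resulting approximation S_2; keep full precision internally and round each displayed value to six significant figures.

Integral: ∫_11^16 x^3 dx = 12723.8.
½[f(11) + f(16)] = ½[1331.00 + 4096.00] = 2713.50.
Integral + boundary = 15437.2.
Correction k=1: B_{2}/2! · (f^{(1)}(16) − f^{(1)}(11)) = 1/12 · (768.000 − 363.000) = 33.7500.
After k=1: 15471.0.
Correction k=2: B_{4}/4! · (f^{(3)}(16) − f^{(3)}(11)) = −1/720 · (6.00000 − 6.00000) = 0.00000.

S_2 ≈ 15471.0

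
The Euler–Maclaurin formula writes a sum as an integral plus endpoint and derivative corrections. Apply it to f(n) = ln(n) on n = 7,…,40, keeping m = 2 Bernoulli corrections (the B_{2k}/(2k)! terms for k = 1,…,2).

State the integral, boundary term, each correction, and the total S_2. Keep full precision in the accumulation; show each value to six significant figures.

Integral: ∫_7^40 ln(x) dx = 100.934.
Boundary: ½(f(7) + f(40)) = ½(1.94591 + 3.68888) = 2.81739.
Integral + boundary = 103.751.
Order-1 term: 1/12 · (0.0250000 − 0.142857) = -0.00982143.
Partial sum through k=1: 103.741.
Order-2 term: −1/720 · (3.12500e-05 − 0.00583090) = 8.05507e-06.

S_2 ≈ 103.741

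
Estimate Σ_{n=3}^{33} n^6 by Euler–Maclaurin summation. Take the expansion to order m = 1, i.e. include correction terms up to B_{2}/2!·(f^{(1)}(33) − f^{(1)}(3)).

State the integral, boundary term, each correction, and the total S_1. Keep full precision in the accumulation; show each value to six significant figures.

S_1 ≈ 6.75365e+09

Integral: ∫_3^33 x^6 dx = 6.08835e+09.
Boundary: ½(f(3) + f(33)) = ½(729.000 + 1.29147e+09) = 6.45734e+08.
So far: 6.73408e+09.
Order-1 term: 1/12 · (2.34812e+08 − 1458.00) = 1.95676e+07.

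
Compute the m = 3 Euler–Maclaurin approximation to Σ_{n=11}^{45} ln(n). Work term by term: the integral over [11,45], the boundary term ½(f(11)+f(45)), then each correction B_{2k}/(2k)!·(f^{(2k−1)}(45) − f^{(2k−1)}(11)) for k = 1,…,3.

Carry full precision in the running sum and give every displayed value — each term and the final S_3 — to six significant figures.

S_3 ≈ 114.020

∫_11^45 ln(x) dx evaluates to 110.923.
Endpoint term: (f(11) + f(45))/2 = (2.39790 + 3.80666)/2 = 3.10228.
Integral + boundary = 114.025.
Order-1 term: 1/12 · (0.0222222 − 0.0909091) = -0.00572391.
After k=1: 114.020.
Order-2 term: −1/720 · (2.19479e-05 − 0.00150263) = 2.05650e-06.
After k=2: 114.020.
Order-3 term: 1/30240 · (1.30061e-07 − 0.000149021) = -4.92365e-09.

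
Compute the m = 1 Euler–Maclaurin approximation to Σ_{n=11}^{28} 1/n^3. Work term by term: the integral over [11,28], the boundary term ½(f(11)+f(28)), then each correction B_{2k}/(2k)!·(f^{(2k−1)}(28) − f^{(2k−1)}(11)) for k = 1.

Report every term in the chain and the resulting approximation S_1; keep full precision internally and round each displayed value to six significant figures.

Integral: ∫_11^28 1/x^3 dx = 0.00349448.
Boundary: ½(f(11) + f(28)) = ½(0.000751315 + 4.55539e-05) = 0.000398434.
Integral + boundary = 0.00389291.
Order-1 term: 1/12 · (-4.88078e-06 − (-0.000204904)) = 1.66686e-05.

S_1 ≈ 0.00390958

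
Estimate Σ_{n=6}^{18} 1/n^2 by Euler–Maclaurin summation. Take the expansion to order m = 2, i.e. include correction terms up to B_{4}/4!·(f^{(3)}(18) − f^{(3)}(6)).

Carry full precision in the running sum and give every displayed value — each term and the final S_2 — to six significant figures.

S_2 ≈ 0.127282

Integral: ∫_6^18 1/x^2 dx = 0.111111.
Boundary: ½(f(6) + f(18)) = ½(0.0277778 + 0.00308642) = 0.0154321.
Running total after boundary: 0.126543.
Order-1 term: 1/12 · (-0.000342936 − (-0.00925926)) = 0.000743027.
Running total after k=1: 0.127286.
Order-2 term: −1/720 · (-1.27013e-05 − (-0.00308642)) = -4.26905e-06.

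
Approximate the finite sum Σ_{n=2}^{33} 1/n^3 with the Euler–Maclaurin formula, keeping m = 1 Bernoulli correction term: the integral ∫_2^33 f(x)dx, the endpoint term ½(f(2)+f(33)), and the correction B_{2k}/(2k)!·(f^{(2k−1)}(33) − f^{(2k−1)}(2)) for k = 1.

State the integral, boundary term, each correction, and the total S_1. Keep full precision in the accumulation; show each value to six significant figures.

∫_2^33 1/x^3 dx evaluates to 0.124541.
Boundary: ½(f(2) + f(33)) = ½(0.125000 + 2.78265e-05) = 0.0625139.
Running total after boundary: 0.187055.
Order-1 term: 1/12 · (-2.52968e-06 − (-0.187500)) = 0.0156248.

S_1 ≈ 0.202680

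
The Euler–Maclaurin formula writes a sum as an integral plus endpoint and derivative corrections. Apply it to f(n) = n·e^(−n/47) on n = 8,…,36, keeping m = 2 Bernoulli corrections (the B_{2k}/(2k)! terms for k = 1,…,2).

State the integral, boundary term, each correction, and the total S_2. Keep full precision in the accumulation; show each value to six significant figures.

∫_8^36 x·e^(−x/47) dx evaluates to 366.879.
½[f(8) + f(36)] = ½[6.74788 + 16.7360] = 11.7419.
Integral + boundary = 378.621.
k=1: B_{2}/(2)! × [f^{(1)}(36) − f^{(1)}(8)] = 1/12 × (0.108804 − 0.699913) = -0.0492591.
Partial sum through k=1: 378.572.
k=2: B_{4}/(4)! × [f^{(3)}(36) − f^{(3)}(8)] = −1/720 × (0.000470159 − 0.00108053) = 8.47733e-07.

S_2 ≈ 378.572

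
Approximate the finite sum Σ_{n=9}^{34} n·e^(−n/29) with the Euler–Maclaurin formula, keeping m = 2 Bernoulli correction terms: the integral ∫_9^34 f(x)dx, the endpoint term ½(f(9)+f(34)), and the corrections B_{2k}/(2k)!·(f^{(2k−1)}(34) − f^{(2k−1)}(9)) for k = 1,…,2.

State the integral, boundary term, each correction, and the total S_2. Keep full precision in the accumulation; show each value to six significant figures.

∫_9^34 x·e^(−x/29) dx evaluates to 242.307.
½[f(9) + f(34)] = ½[6.59875 + 10.5270] = 8.56289.
Running total after boundary: 250.869.
Correction k=1: B_{2}/2! · (f^{(1)}(34) − f^{(1)}(9)) = 1/12 · (-0.0533825 − 0.505651) = -0.0465861.
Partial sum through k=1: 250.823.
Correction k=2: B_{4}/4! · (f^{(3)}(34) − f^{(3)}(9)) = −1/720 · (0.000672836 − 0.00234487) = 2.32228e-06.

S_2 ≈ 250.823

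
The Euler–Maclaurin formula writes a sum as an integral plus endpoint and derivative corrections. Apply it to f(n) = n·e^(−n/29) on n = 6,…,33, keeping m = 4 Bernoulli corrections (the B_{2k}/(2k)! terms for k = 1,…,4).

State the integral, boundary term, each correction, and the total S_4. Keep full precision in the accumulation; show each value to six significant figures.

The integral term ∫_6^33 x·e^(−x/29) dx = 249.075.
Endpoint term: (f(6) + f(33))/2 = (4.87862 + 10.5759)/2 = 7.72725.
Running total after boundary: 256.802.
k=1: B_{2}/(2)! × [f^{(1)}(33) − f^{(1)}(6)] = 1/12 × (-0.0442043 − 0.644875) = -0.0574233.
Running total after k=1: 256.745.
k=2: B_{4}/(4)! × [f^{(3)}(33) − f^{(3)}(6)] = −1/720 × (0.000709582 − 0.00270046) = 2.76510e-06.
Running total after k=2: 256.745.
k=3: B_{6}/(6)! × [f^{(5)}(33) − f^{(5)}(6)] = 1/30240 × (1.74997e-06 − 5.51024e-06) = -1.24348e-10.
Running total after k=3: 256.745.
k=4: B_{8}/(8)! × [f^{(7)}(33) − f^{(7)}(6)] = −1/1209600 × (3.15839e-09 − 9.28595e-09) = 5.06577e-15.

S_4 ≈ 256.745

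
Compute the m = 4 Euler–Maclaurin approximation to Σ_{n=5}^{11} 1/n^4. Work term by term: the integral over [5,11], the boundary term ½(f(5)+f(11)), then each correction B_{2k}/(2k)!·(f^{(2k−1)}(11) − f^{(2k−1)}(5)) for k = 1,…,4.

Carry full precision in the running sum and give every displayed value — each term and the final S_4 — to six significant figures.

Integral: ∫_5^11 1/x^4 dx = 0.00241623.
Endpoint term: (f(5) + f(11))/2 = (0.00160000 + 6.83013e-05)/2 = 0.000834151.
Running total after boundary: 0.00325038.
k=1: B_{2}/(2)! × [f^{(1)}(11) − f^{(1)}(5)] = 1/12 × (-2.48369e-05 − (-0.00128000)) = 0.000104597.
Partial sum through k=1: 0.00335498.
k=2: B_{4}/(4)! × [f^{(3)}(11) − f^{(3)}(5)] = −1/720 × (-6.15790e-06 − (-0.00153600)) = -2.12478e-06.
Partial sum through k=2: 0.00335285.
k=3: B_{6}/(6)! × [f^{(5)}(11) − f^{(5)}(5)] = 1/30240 × (-2.84994e-06 − (-0.00344064)) = 1.13684e-07.
Partial sum through k=3: 0.00335296.
k=4: B_{8}/(8)! × [f^{(7)}(11) − f^{(7)}(5)] = −1/1209600 × (-2.11979e-06 − (-0.0123863)) = -1.02382e-08.

S_4 ≈ 0.00335295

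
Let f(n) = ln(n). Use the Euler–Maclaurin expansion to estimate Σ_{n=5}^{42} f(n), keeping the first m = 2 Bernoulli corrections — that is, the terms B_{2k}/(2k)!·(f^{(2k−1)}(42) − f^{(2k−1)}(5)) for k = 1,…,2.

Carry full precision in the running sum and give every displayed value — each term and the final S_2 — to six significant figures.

S_2 ≈ 114.594

The integral term ∫_5^42 ln(x) dx = 111.935.
Boundary: ½(f(5) + f(42)) = ½(1.60944 + 3.73767) = 2.67355.
Integral + boundary = 114.608.
k=1: B_{2}/(2)! × [f^{(1)}(42) − f^{(1)}(5)] = 1/12 × (0.0238095 − 0.200000) = -0.0146825.
Partial sum through k=1: 114.594.
k=2: B_{4}/(4)! × [f^{(3)}(42) − f^{(3)}(5)] = −1/720 × (2.69949e-05 − 0.0160000) = 2.21847e-05.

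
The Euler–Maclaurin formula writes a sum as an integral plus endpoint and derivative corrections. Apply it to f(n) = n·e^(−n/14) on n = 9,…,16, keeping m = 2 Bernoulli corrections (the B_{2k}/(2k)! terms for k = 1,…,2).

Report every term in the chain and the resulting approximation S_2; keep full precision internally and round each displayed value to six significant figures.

∫_9^16 x·e^(−x/14) dx evaluates to 35.3630.
½[f(9) + f(16)] = ½[4.73209 + 5.10250] = 4.91730.
Running total after boundary: 40.2803.
k=1: B_{2}/(2)! × [f^{(1)}(16) − f^{(1)}(9)] = 1/12 × (-0.0455581 − 0.187781) = -0.0194450.
Running total after k=1: 40.2608.
k=2: B_{4}/(4)! × [f^{(3)}(16) − f^{(3)}(9)] = −1/720 × (0.00302171 − 0.00632325) = 4.58548e-06.

S_2 ≈ 40.2608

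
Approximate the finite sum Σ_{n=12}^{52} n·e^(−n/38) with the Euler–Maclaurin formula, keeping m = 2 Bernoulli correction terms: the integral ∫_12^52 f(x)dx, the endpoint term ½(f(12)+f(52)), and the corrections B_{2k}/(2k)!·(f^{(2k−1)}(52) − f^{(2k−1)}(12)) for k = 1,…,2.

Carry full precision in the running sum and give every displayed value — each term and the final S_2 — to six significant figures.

S_2 ≈ 526.029

The integral term ∫_12^52 x·e^(−x/38) dx = 515.086.
Endpoint term: (f(12) + f(52))/2 = (8.75056 + 13.2344)/2 = 10.9925.
Running total after boundary: 526.078.
Order-1 term: 1/12 · (-0.0937663 − 0.498935) = -0.0493918.
Running total after k=1: 526.029.
Order-2 term: −1/720 · (0.000287570 − 0.00135551) = 1.48325e-06.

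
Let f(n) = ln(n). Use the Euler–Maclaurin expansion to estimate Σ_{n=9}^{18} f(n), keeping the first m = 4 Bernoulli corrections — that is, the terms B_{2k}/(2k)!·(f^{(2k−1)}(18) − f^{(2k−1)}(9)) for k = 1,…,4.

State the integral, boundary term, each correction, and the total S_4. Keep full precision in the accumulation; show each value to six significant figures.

S_4 ≈ 25.7908

The integral term ∫_9^18 ln(x) dx = 23.2517.
Endpoint term: (f(9) + f(18))/2 = (2.19722 + 2.89037)/2 = 2.54380.
Integral + boundary = 25.7955.
k=1: B_{2}/(2)! × [f^{(1)}(18) − f^{(1)}(9)] = 1/12 × (0.0555556 − 0.111111) = -0.00462963.
Partial sum through k=1: 25.7908.
k=2: B_{4}/(4)! × [f^{(3)}(18) − f^{(3)}(9)] = −1/720 × (0.000342936 − 0.00274348) = 3.33410e-06.
Partial sum through k=2: 25.7908.
k=3: B_{6}/(6)! × [f^{(5)}(18) − f^{(5)}(9)] = 1/30240 × (1.27013e-05 − 0.000406442) = -1.30205e-08.
Partial sum through k=3: 25.7908.
k=4: B_{8}/(8)! × [f^{(7)}(18) − f^{(7)}(9)] = −1/1209600 × (1.17605e-06 − 0.000150534) = 1.23477e-10.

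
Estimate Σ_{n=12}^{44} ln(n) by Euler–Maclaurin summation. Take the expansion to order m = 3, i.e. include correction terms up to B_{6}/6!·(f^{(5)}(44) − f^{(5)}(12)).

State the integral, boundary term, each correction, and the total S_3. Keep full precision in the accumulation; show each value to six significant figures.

S_3 ≈ 107.815

The integral term ∫_12^44 ln(x) dx = 104.685.
Endpoint term: (f(12) + f(44))/2 = (2.48491 + 3.78419)/2 = 3.13455.
Integral + boundary = 107.820.
Order-1 term: 1/12 · (0.0227273 − 0.0833333) = -0.00505051.
After k=1: 107.815.
Order-2 term: −1/720 · (2.34786e-05 − 0.00115741) = 1.57490e-06.
After k=2: 107.815.
Order-3 term: 1/30240 · (1.45528e-07 − 9.64506e-05) = -3.18469e-09.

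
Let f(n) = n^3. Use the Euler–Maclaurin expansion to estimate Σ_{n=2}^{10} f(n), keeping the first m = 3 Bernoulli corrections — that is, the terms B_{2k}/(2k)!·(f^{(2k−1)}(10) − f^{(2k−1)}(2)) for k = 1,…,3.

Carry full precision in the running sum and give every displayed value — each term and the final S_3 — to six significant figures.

S_3 ≈ 3024.00

∫_2^10 x^3 dx evaluates to 2496.00.
Endpoint term: (f(2) + f(10))/2 = (8.00000 + 1000.00)/2 = 504.000.
So far: 3000.00.
Correction k=1: B_{2}/2! · (f^{(1)}(10) − f^{(1)}(2)) = 1/12 · (300.000 − 12.0000) = 24.0000.
After k=1: 3024.00.
Correction k=2: B_{4}/4! · (f^{(3)}(10) − f^{(3)}(2)) = −1/720 · (6.00000 − 6.00000) = 0.00000.
After k=2: 3024.00.
Correction k=3: B_{6}/6! · (f^{(5)}(10) − f^{(5)}(2)) = 1/30240 · (0.00000 − 0.00000) = 0.00000.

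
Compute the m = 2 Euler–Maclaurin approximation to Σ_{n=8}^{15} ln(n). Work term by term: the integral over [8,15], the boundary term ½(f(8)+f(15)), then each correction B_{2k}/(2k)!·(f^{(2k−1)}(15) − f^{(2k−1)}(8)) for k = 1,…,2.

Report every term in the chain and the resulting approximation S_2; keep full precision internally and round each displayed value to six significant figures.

The integral term ∫_8^15 ln(x) dx = 16.9852.
Endpoint term: (f(8) + f(15))/2 = (2.07944 + 2.70805)/2 = 2.39375.
So far: 19.3790.
k=1: B_{2}/(2)! × [f^{(1)}(15) − f^{(1)}(8)] = 1/12 × (0.0666667 − 0.125000) = -0.00486111.
Running total after k=1: 19.3741.
k=2: B_{4}/(4)! × [f^{(3)}(15) − f^{(3)}(8)] = −1/720 × (0.000592593 − 0.00390625) = 4.60230e-06.

S_2 ≈ 19.3741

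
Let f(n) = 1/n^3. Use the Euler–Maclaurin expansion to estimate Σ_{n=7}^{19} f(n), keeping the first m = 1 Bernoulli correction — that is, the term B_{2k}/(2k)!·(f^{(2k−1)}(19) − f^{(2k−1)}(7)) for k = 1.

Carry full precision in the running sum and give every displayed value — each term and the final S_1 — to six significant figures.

Integral: ∫_7^19 1/x^3 dx = 0.00881904.
Boundary: ½(f(7) + f(19)) = ½(0.00291545 + 0.000145794) = 0.00153062.
Running total after boundary: 0.0103497.
Correction k=1: B_{2}/2! · (f^{(1)}(19) − f^{(1)}(7)) = 1/12 · (-2.30201e-05 − (-0.00124948)) = 0.000102205.

S_1 ≈ 0.0104519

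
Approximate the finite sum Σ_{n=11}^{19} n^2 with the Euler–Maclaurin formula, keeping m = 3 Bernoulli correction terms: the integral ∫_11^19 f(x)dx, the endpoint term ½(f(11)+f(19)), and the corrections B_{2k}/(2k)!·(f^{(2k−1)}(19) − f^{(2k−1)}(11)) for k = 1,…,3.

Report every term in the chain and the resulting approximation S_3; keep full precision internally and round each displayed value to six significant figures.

∫_11^19 x^2 dx evaluates to 1842.67.
Boundary: ½(f(11) + f(19)) = ½(121.000 + 361.000) = 241.000.
Integral + boundary = 2083.67.
Order-1 term: 1/12 · (38.0000 − 22.0000) = 1.33333.
Partial sum through k=1: 2085.00.
Order-2 term: −1/720 · (0.00000 − 0.00000) = 0.00000.
Partial sum through k=2: 2085.00.
Order-3 term: 1/30240 · (0.00000 − 0.00000) = 0.00000.

S_3 ≈ 2085.00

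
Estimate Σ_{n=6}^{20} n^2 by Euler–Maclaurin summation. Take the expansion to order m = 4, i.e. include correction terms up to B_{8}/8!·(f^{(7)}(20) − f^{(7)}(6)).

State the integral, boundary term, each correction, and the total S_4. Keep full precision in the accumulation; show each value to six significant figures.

The integral term ∫_6^20 x^2 dx = 2594.67.
Endpoint term: (f(6) + f(20))/2 = (36.0000 + 400.000)/2 = 218.000.
Integral + boundary = 2812.67.
Order-1 term: 1/12 · (40.0000 − 12.0000) = 2.33333.
After k=1: 2815.00.
Order-2 term: −1/720 · (0.00000 − 0.00000) = 0.00000.
After k=2: 2815.00.
Order-3 term: 1/30240 · (0.00000 − 0.00000) = 0.00000.
After k=3: 2815.00.
Order-4 term: −1/1209600 · (0.00000 − 0.00000) = 0.00000.

S_4 ≈ 2815.00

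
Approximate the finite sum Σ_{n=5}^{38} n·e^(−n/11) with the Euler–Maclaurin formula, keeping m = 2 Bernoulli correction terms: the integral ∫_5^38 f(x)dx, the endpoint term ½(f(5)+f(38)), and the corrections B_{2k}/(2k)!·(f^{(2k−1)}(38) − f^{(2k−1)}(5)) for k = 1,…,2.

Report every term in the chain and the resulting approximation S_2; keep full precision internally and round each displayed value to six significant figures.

The integral term ∫_5^38 x·e^(−x/11) dx = 94.6803.
Endpoint term: (f(5) + f(38))/2 = (3.17368 + 1.20086)/2 = 2.18727.
Running total after boundary: 96.8676.
k=1: B_{2}/(2)! × [f^{(1)}(38) − f^{(1)}(5)] = 1/12 × (-0.0775677 − 0.346220) = -0.0353156.
Partial sum through k=1: 96.8323.
k=2: B_{4}/(4)! × [f^{(3)}(38) − f^{(3)}(5)] = −1/720 × (-0.000118714 − 0.0133528) = 1.87105e-05.

S_2 ≈ 96.8323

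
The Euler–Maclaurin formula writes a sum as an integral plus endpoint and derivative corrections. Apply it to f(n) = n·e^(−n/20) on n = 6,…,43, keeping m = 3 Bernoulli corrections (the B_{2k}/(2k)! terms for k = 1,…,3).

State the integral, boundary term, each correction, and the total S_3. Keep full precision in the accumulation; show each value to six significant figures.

The integral term ∫_6^43 x·e^(−x/20) dx = 238.455.
Boundary: ½(f(6) + f(43)) = ½(4.44491 + 5.00882) = 4.72686.
Running total after boundary: 243.182.
Correction k=1: B_{2}/2! · (f^{(1)}(43) − f^{(1)}(6)) = 1/12 · (-0.133957 − 0.518573) = -0.0543775.
Running total after k=1: 243.128.
Correction k=2: B_{4}/4! · (f^{(3)}(43) − f^{(3)}(6)) = −1/720 · (0.000247529 − 0.00500052) = 6.60138e-06.
Running total after k=2: 243.128.
Correction k=3: B_{6}/6! · (f^{(5)}(43) − f^{(5)}(6)) = 1/30240 · (2.07487e-06 − 2.17615e-05) = -6.51014e-10.

S_3 ≈ 243.128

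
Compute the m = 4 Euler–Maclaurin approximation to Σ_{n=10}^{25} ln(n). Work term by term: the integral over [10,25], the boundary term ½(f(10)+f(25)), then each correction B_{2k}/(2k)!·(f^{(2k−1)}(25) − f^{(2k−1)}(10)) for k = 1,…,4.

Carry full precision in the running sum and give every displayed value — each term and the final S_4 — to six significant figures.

∫_10^25 ln(x) dx evaluates to 42.4460.
Boundary: ½(f(10) + f(25)) = ½(2.30259 + 3.21888) = 2.76073.
So far: 45.2068.
Order-1 term: 1/12 · (0.0400000 − 0.100000) = -0.00500000.
After k=1: 45.2018.
Order-2 term: −1/720 · (0.000128000 − 0.00200000) = 2.60000e-06.
After k=2: 45.2018.
Order-3 term: 1/30240 · (2.45760e-06 − 0.000240000) = -7.85524e-09.
After k=3: 45.2018.
Order-4 term: −1/1209600 · (1.17965e-07 − 7.20000e-05) = 5.94263e-11.

S_4 ≈ 45.2018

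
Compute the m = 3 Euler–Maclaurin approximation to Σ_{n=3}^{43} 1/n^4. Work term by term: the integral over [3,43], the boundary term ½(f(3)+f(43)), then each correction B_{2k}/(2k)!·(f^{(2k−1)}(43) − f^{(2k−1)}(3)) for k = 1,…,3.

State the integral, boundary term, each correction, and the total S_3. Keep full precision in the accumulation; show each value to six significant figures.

The integral term ∫_3^43 1/x^4 dx = 0.0123415.
Endpoint term: (f(3) + f(43))/2 = (0.0123457 + 2.92500e-07)/2 = 0.00617299.
Integral + boundary = 0.0185145.
Correction k=1: B_{2}/2! · (f^{(1)}(43) − f^{(1)}(3)) = 1/12 · (-2.72093e-08 − (-0.0164609)) = 0.00137174.
Partial sum through k=1: 0.0198862.
Correction k=2: B_{4}/4! · (f^{(3)}(43) − f^{(3)}(3)) = −1/720 · (-4.41471e-10 − (-0.0548697)) = -7.62079e-05.
Partial sum through k=2: 0.0198100.
Correction k=3: B_{6}/6! · (f^{(5)}(43) − f^{(5)}(3)) = 1/30240 · (-1.33707e-11 − (-0.341411)) = 1.12901e-05.

S_3 ≈ 0.0198213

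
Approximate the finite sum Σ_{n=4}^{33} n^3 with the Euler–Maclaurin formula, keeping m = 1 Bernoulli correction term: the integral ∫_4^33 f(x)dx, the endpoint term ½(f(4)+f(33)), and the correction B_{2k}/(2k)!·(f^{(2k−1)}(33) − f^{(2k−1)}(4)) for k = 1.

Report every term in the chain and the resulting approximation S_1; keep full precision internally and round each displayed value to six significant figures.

∫_4^33 x^3 dx evaluates to 296416.
Endpoint term: (f(4) + f(33))/2 = (64.0000 + 35937.0)/2 = 18000.5.
So far: 314417.
Correction k=1: B_{2}/2! · (f^{(1)}(33) − f^{(1)}(4)) = 1/12 · (3267.00 − 48.0000) = 268.250.

S_1 ≈ 314685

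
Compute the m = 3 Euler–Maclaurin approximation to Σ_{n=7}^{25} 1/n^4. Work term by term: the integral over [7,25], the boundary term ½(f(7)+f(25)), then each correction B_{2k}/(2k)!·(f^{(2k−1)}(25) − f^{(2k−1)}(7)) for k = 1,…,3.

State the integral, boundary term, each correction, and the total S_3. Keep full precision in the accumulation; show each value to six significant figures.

∫_7^25 1/x^4 dx evaluates to 0.000950484.
½[f(7) + f(25)] = ½[0.000416493 + 2.56000e-06] = 0.000209527.
So far: 0.00116001.
k=1: B_{2}/(2)! × [f^{(1)}(25) − f^{(1)}(7)] = 1/12 × (-4.09600e-07 − (-0.000237996)) = 1.97989e-05.
Running total after k=1: 0.00117981.
k=2: B_{4}/(4)! × [f^{(3)}(25) − f^{(3)}(7)] = −1/720 × (-1.96608e-08 − (-0.000145712)) = -2.02350e-07.
Running total after k=2: 0.00117961.
k=3: B_{6}/(6)! × [f^{(5)}(25) − f^{(5)}(7)] = 1/30240 × (-1.76161e-09 − (-0.000166528)) = 5.50682e-09.

S_3 ≈ 0.00117961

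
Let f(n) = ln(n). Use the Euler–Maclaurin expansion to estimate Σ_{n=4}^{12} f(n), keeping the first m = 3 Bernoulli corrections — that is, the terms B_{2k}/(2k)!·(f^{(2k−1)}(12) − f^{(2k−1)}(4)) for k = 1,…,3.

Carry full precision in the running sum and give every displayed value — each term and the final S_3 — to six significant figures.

Integral: ∫_4^12 ln(x) dx = 16.2737.
Endpoint term: (f(4) + f(12))/2 = (1.38629 + 2.48491)/2 = 1.93560.
Running total after boundary: 18.2093.
Order-1 term: 1/12 · (0.0833333 − 0.250000) = -0.0138889.
After k=1: 18.1954.
Order-2 term: −1/720 · (0.00115741 − 0.0312500) = 4.17953e-05.
After k=2: 18.1955.
Order-3 term: 1/30240 · (9.64506e-05 − 0.0234375) = -7.71860e-07.

S_3 ≈ 18.1955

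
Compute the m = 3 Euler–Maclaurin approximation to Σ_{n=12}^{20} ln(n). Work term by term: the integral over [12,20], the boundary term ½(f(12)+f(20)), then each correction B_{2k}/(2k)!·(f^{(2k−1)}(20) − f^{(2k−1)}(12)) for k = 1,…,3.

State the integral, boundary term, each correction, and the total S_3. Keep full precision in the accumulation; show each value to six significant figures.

S_3 ≈ 24.8333

The integral term ∫_12^20 ln(x) dx = 22.0958.
Endpoint term: (f(12) + f(20))/2 = (2.48491 + 2.99573)/2 = 2.74032.
So far: 24.8361.
k=1: B_{2}/(2)! × [f^{(1)}(20) − f^{(1)}(12)] = 1/12 × (0.0500000 − 0.0833333) = -0.00277778.
Partial sum through k=1: 24.8333.
k=2: B_{4}/(4)! × [f^{(3)}(20) − f^{(3)}(12)] = −1/720 × (0.000250000 − 0.00115741) = 1.26029e-06.
Partial sum through k=2: 24.8333.
k=3: B_{6}/(6)! × [f^{(5)}(20) − f^{(5)}(12)] = 1/30240 × (7.50000e-06 − 9.64506e-05) = -2.94149e-09.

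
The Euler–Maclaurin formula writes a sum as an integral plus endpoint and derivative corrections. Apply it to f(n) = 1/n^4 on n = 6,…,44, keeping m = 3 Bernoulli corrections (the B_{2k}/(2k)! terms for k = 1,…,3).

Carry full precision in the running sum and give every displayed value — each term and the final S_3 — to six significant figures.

S_3 ≈ 0.00196752

The integral term ∫_6^44 1/x^4 dx = 0.00153930.
½[f(6) + f(44)] = ½[0.000771605 + 2.66802e-07] = 0.000385936.
Integral + boundary = 0.00192523.
k=1: B_{2}/(2)! × [f^{(1)}(44) − f^{(1)}(6)] = 1/12 × (-2.42547e-08 − (-0.000514403)) = 4.28649e-05.
Running total after k=1: 0.00196810.
k=2: B_{4}/(4)! × [f^{(3)}(44) − f^{(3)}(6)] = −1/720 × (-3.75848e-10 − (-0.000428669)) = -5.95374e-07.
Running total after k=2: 0.00196750.
k=3: B_{6}/(6)! × [f^{(5)}(44) − f^{(5)}(6)] = 1/30240 × (-1.08716e-11 − (-0.000666819)) = 2.20509e-08.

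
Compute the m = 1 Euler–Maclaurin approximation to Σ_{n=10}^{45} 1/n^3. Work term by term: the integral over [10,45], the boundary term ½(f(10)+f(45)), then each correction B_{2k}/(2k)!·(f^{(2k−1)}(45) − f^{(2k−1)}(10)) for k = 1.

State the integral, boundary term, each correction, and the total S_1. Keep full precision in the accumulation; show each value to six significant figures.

S_1 ≈ 0.00528351

The integral term ∫_10^45 1/x^3 dx = 0.00475309.
Endpoint term: (f(10) + f(45))/2 = (0.00100000 + 1.09739e-05)/2 = 0.000505487.
So far: 0.00525857.
k=1: B_{2}/(2)! × [f^{(1)}(45) − f^{(1)}(10)] = 1/12 × (-7.31596e-07 − (-0.000300000)) = 2.49390e-05.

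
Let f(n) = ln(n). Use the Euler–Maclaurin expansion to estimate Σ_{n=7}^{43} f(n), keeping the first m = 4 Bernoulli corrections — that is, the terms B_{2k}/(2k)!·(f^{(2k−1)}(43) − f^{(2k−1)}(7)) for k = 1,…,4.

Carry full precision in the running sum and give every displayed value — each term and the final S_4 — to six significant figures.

∫_7^43 ln(x) dx evaluates to 112.110.
Endpoint term: (f(7) + f(43))/2 = (1.94591 + 3.76120)/2 = 2.85356.
Integral + boundary = 114.964.
Order-1 term: 1/12 · (0.0232558 − 0.142857) = -0.00996678.
Running total after k=1: 114.954.
Order-2 term: −1/720 · (2.51550e-05 − 0.00583090) = 8.06354e-06.
Running total after k=2: 114.954.
Order-3 term: 1/30240 · (1.63256e-07 − 0.00142798) = -4.72160e-08.
Running total after k=3: 114.954.
Order-4 term: −1/1209600 · (2.64883e-09 − 0.000874271) = 7.22775e-10.

S_4 ≈ 114.954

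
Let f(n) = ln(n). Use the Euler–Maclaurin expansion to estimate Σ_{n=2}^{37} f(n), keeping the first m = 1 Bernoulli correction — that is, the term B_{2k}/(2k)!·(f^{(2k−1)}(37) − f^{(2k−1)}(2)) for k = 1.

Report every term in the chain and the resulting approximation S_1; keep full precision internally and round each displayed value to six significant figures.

S_1 ≈ 99.3303

Integral: ∫_2^37 ln(x) dx = 97.2177.
Endpoint term: (f(2) + f(37))/2 = (0.693147 + 3.61092)/2 = 2.15203.
Integral + boundary = 99.3697.
Correction k=1: B_{2}/2! · (f^{(1)}(37) − f^{(1)}(2)) = 1/12 · (0.0270270 − 0.500000) = -0.0394144.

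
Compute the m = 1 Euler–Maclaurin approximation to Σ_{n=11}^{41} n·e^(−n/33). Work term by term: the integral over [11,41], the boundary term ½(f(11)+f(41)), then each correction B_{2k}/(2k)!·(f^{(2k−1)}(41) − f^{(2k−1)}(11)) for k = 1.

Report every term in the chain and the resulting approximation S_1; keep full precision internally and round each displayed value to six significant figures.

Integral: ∫_11^41 x·e^(−x/33) dx = 335.438.
Endpoint term: (f(11) + f(41))/2 = (7.88184 + 11.8360)/2 = 9.85893.
So far: 345.297.
Correction k=1: B_{2}/2! · (f^{(1)}(41) − f^{(1)}(11)) = 1/12 · (-0.0699839 − 0.477688) = -0.0456393.

S_1 ≈ 345.252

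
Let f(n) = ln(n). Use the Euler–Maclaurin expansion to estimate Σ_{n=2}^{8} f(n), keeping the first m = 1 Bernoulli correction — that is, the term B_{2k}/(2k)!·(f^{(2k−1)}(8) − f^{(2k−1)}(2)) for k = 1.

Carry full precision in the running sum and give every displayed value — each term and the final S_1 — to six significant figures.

S_1 ≈ 10.6043

The integral term ∫_2^8 ln(x) dx = 9.24924.
Boundary: ½(f(2) + f(8)) = ½(0.693147 + 2.07944) = 1.38629.
So far: 10.6355.
k=1: B_{2}/(2)! × [f^{(1)}(8) − f^{(1)}(2)] = 1/12 × (0.125000 − 0.500000) = -0.0312500.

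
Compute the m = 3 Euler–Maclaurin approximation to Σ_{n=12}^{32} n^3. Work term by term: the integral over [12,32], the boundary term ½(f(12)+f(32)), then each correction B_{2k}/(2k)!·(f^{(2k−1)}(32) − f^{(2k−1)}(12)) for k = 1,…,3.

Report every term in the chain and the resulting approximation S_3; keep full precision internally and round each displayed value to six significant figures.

Integral: ∫_12^32 x^3 dx = 256960.
½[f(12) + f(32)] = ½[1728.00 + 32768.0] = 17248.0.
Running total after boundary: 274208.
k=1: B_{2}/(2)! × [f^{(1)}(32) − f^{(1)}(12)] = 1/12 × (3072.00 − 432.000) = 220.000.
After k=1: 274428.
k=2: B_{4}/(4)! × [f^{(3)}(32) − f^{(3)}(12)] = −1/720 × (6.00000 − 6.00000) = 0.00000.
After k=2: 274428.
k=3: B_{6}/(6)! × [f^{(5)}(32) − f^{(5)}(12)] = 1/30240 × (0.00000 − 0.00000) = 0.00000.

S_3 ≈ 274428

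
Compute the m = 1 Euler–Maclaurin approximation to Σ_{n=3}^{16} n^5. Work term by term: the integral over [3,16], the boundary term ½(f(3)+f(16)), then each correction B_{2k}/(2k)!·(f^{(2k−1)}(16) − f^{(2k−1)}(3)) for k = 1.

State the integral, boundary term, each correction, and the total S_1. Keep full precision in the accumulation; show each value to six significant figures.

The integral term ∫_3^16 x^5 dx = 2.79608e+06.
Boundary: ½(f(3) + f(16)) = ½(243.000 + 1.04858e+06) = 524410.
Running total after boundary: 3.32049e+06.
Order-1 term: 1/12 · (327680 − 405.000) = 27272.9.

S_1 ≈ 3.34776e+06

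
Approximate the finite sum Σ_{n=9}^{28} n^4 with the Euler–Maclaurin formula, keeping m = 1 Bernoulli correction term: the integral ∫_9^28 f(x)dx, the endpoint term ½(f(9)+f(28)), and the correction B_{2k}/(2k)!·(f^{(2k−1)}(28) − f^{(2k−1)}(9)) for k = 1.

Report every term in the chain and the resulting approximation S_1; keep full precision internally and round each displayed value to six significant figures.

Integral: ∫_9^28 x^4 dx = 3.43026e+06.
Boundary: ½(f(9) + f(28)) = ½(6561.00 + 614656) = 310608.
Running total after boundary: 3.74087e+06.
k=1: B_{2}/(2)! × [f^{(1)}(28) − f^{(1)}(9)] = 1/12 × (87808.0 − 2916.00) = 7074.33.

S_1 ≈ 3.74795e+06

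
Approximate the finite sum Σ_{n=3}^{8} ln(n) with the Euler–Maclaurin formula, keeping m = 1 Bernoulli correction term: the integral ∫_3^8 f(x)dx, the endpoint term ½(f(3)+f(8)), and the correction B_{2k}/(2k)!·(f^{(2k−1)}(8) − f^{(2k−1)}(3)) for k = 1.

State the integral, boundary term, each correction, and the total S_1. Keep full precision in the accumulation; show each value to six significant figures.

S_1 ≈ 9.91136

The integral term ∫_3^8 ln(x) dx = 8.33970.
Boundary: ½(f(3) + f(8)) = ½(1.09861 + 2.07944) = 1.58903.
Integral + boundary = 9.92872.
Order-1 term: 1/12 · (0.125000 − 0.333333) = -0.0173611.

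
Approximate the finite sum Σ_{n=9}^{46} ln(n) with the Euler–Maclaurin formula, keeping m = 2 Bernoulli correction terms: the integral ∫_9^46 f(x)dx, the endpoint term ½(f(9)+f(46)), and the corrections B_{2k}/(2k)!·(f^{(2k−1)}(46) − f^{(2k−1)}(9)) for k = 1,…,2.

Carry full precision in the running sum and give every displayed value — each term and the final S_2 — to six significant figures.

S_2 ≈ 122.348

∫_9^46 ln(x) dx evaluates to 119.342.
Endpoint term: (f(9) + f(46))/2 = (2.19722 + 3.82864)/2 = 3.01293.
Integral + boundary = 122.355.
Order-1 term: 1/12 · (0.0217391 − 0.111111) = -0.00744767.
Running total after k=1: 122.348.
Order-2 term: −1/720 · (2.05474e-05 − 0.00274348) = 3.78186e-06.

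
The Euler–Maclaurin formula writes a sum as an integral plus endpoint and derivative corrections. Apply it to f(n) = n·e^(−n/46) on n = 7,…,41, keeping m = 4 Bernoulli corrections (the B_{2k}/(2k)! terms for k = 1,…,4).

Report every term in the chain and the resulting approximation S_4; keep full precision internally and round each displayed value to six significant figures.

The integral term ∫_7^41 x·e^(−x/46) dx = 452.547.
½[f(7) + f(41)] = ½[6.01187 + 16.8149] = 11.4134.
Integral + boundary = 463.961.
Order-1 term: 1/12 · (0.0445783 − 0.728146) = -0.0569640.
Partial sum through k=1: 463.904.
Order-2 term: −1/720 · (0.000408705 − 0.00115587) = 1.03773e-06.
Partial sum through k=2: 463.904.
Order-3 term: 1/30240 · (3.76343e-07 − 9.29881e-07) = -1.83048e-11.
Partial sum through k=3: 463.904.
Order-4 term: −1/1209600 · (2.64431e-10 − 6.20751e-10) = 2.94576e-16.

S_4 ≈ 463.904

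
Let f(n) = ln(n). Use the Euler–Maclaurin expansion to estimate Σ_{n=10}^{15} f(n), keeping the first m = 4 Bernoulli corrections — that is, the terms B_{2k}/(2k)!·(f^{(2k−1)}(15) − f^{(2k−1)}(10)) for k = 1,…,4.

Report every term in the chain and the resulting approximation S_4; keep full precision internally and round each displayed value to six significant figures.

S_4 ≈ 15.0974

Integral: ∫_10^15 ln(x) dx = 12.5949.
½[f(10) + f(15)] = ½[2.30259 + 2.70805] = 2.50532.
Integral + boundary = 15.1002.
Correction k=1: B_{2}/2! · (f^{(1)}(15) − f^{(1)}(10)) = 1/12 · (0.0666667 − 0.100000) = -0.00277778.
After k=1: 15.0974.
Correction k=2: B_{4}/4! · (f^{(3)}(15) − f^{(3)}(10)) = −1/720 · (0.000592593 − 0.00200000) = 1.95473e-06.
After k=2: 15.0974.
Correction k=3: B_{6}/6! · (f^{(5)}(15) − f^{(5)}(10)) = 1/30240 · (3.16049e-05 − 0.000240000) = -6.89137e-09.
After k=3: 15.0974.
Correction k=4: B_{8}/8! · (f^{(7)}(15) − f^{(7)}(10)) = −1/1209600 · (4.21399e-06 − 7.20000e-05) = 5.60400e-11.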